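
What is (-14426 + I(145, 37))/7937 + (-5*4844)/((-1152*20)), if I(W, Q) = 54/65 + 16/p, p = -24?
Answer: -455445637/594322560 ≈ -0.76633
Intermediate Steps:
I(W, Q) = 32/195 (I(W, Q) = 54/65 + 16/(-24) = 54*(1/65) + 16*(-1/24) = 54/65 - ⅔ = 32/195)
(-14426 + I(145, 37))/7937 + (-5*4844)/((-1152*20)) = (-14426 + 32/195)/7937 + (-5*4844)/((-1152*20)) = -2813038/195*1/7937 - 24220/(-23040) = -2813038/1547715 - 24220*(-1/23040) = -2813038/1547715 + 1211/1152 = -455445637/594322560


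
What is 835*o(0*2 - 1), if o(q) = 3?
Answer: 2505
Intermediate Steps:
835*o(0*2 - 1) = 835*3 = 2505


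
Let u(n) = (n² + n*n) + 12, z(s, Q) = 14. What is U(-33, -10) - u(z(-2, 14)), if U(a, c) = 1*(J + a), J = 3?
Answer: -434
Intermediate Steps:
U(a, c) = 3 + a (U(a, c) = 1*(3 + a) = 3 + a)
u(n) = 12 + 2*n² (u(n) = (n² + n²) + 12 = 2*n² + 12 = 12 + 2*n²)
U(-33, -10) - u(z(-2, 14)) = (3 - 33) - (12 + 2*14²) = -30 - (12 + 2*196) = -30 - (12 + 392) = -30 - 1*404 = -30 - 404 = -434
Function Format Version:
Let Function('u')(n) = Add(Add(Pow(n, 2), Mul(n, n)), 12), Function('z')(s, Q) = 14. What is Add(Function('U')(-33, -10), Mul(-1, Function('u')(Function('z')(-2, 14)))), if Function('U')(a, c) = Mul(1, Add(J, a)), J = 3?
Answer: -434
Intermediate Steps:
Function('U')(a, c) = Add(3, a) (Function('U')(a, c) = Mul(1, Add(3, a)) = Add(3, a))
Function('u')(n) = Add(12, Mul(2, Pow(n, 2))) (Function('u')(n) = Add(Add(Pow(n, 2), Pow(n, 2)), 12) = Add(Mul(2, Pow(n, 2)), 12) = Add(12, Mul(2, Pow(n, 2))))
Add(Function('U')(-33, -10), Mul(-1, Function('u')(Function('z')(-2, 14)))) = Add(Add(3, -33), Mul(-1, Add(12, Mul(2, Pow(14, 2))))) = Add(-30, Mul(-1, Add(12, Mul(2, 196)))) = Add(-30, Mul(-1, Add(12, 392))) = Add(-30, Mul(-1, 404)) = Add(-30, -404) = -434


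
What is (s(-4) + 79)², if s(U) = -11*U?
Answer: 15129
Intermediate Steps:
(s(-4) + 79)² = (-11*(-4) + 79)² = (44 + 79)² = 123² = 15129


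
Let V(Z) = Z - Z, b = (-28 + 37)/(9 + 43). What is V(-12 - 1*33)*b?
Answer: 0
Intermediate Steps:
b = 9/52 ≈ 0.17308
V(Z) = 0
V(-12 - 1*33)*b = 0*(9/52) = 0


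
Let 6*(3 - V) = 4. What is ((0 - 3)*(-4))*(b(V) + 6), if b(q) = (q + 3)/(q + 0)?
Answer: 696/7 ≈ 99.429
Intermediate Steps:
V = 7/3 (V = 3 - 1/6*4 = 3 - 2/3 = 7/3 ≈ 2.3333)
b(q) = (3 + q)/q
((0 - 3)*(-4))*(b(V) + 6) = ((0 - 3)*(-4))*((3 + 7/3)/(7/3) + 6) = (-3*(-4))*((3/7)*(16/3) + 6) = 12*(16/7 + 6) = 12*(58/7) = 696/7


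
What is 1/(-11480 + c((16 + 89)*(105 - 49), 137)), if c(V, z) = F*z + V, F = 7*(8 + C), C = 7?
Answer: 1/8785 ≈ 0.00011383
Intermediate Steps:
F = 105 (F = 7*(8 + 7) = 7*15 = 105)
c(V, z) = V + 105*z (c(V, z) = 105*z + V = V + 105*z)
1/(-11480 + c((16 + 89)*(105 - 49), 137)) = 1/(-11480 + ((16 + 89)*(105 - 49) + 105*137)) = 1/(-11480 + (105*56 + 14385)) = 1/(-11480 + (5880 + 14385)) = 1/(-11480 + 20265) = 1/8785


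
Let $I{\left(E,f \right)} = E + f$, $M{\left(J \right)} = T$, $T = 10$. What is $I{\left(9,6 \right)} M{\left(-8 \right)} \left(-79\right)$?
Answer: $-11850$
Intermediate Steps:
$M{\left(J \right)} = 10$
$I{\left(9,6 \right)} M{\left(-8 \right)} \left(-79\right) = \left(9 + 6\right) 10 \left(-79\right) = 15 \cdot 10 \left(-79\right) = 150 \left(-79\right) = -11850$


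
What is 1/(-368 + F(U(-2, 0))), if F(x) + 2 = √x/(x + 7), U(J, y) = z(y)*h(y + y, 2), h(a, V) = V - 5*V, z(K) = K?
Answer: -1/370 ≈ -0.0027027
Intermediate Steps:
h(a, V) = -4*V
U(J, y) = -8*y (U(J, y) = y*(-4*2) = y*(-8) = -8*y)
F(x) = -2 + √x/(7 + x) (F(x) = -2 + √x/(x + 7) = -2 + √x/(7 + x))
1/(-368 + F(U(-2, 0))) = 1/(-368 + (-14 + √(-8*0) - (-16)*0)/(7 - 8*0)) = 1/(-368 + (-14 + √0 - 2*0)/(7 + 0)) = 1/(-368 + (-14 + 0 + 0)/7) = 1/(-368 + (⅐)*(-14)) = 1/(-368 - 2) = 1/(-370) = -1/370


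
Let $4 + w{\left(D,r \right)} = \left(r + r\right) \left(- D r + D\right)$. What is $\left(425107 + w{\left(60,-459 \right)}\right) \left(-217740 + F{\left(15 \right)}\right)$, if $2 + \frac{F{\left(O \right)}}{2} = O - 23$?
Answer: $5424771138720$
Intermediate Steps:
$w{\left(D,r \right)} = -4 + 2 r \left(D - D r\right)$ ($w{\left(D,r \right)} = -4 + \left(r + r\right) \left(- D r + D\right) = -4 + 2 r \left(- D r + D\right) = -4 + 2 r \left(D - D r\right)$)
$F{\left(O \right)} = -50 + 2 O$ ($F{\left(O \right)} = -4 + 2 \left(O - 23\right) = -4 + 2 \left(-23 + O\right) = -4 + \left(-46 + 2 O\right) = -50 + 2 O$)
$\left(425107 + w{\left(60,-459 \right)}\right) \left(-217740 + F{\left(15 \right)}\right) = \left(425107 - \left(4 + 55080 + 25281720\right)\right) \left(-217740 + \left(-50 + 2 \cdot 15\right)\right) = \left(425107 - \left(55084 + 25281720\right)\right) \left(-217740 + \left(-50 + 30\right)\right) = \left(425107 - 25336804\right) \left(-217740 - 20\right) = \left(425107 - 25336804\right) \left(-217760\right) = \left(-24911697\right) \left(-217760\right) = 5424771138720$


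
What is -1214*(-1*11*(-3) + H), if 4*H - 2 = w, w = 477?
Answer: -370877/2 ≈ -1.8544e+5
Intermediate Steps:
H = 479/4 (H = 1/2 + (1/4)*477 = 1/2 + 477/4 = 479/4 ≈ 119.75)
-1214*(-1*11*(-3) + H) = -1214*(-1*11*(-3) + 479/4) = -1214*(-11*(-3) + 479/4) = -1214*(33 + 479/4) = -1214*611/4 = -370877/2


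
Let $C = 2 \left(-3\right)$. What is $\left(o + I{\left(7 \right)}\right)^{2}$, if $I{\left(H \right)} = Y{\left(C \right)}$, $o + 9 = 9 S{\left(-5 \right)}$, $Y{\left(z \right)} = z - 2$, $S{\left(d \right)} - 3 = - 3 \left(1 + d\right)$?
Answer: $13924$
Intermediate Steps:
$C = -6$
$S{\left(d \right)} = - 3 d$ ($S{\left(d \right)} = 3 - 3 \left(1 + d\right) = 3 - \left(3 + 3 d\right) = - 3 d$)
$Y{\left(z \right)} = -2 + z$ ($Y{\left(z \right)} = z - 2 = -2 + z$)
$o = 126$ ($o = -9 + 9 \left(\left(-3\right) \left(-5\right)\right) = -9 + 9 \cdot 15 = -9 + 135 = 126$)
$I{\left(H \right)} = -8$ ($I{\left(H \right)} = -2 - 6 = -8$)
$\left(o + I{\left(7 \right)}\right)^{2} = \left(126 - 8\right)^{2} = 118^{2} = 13924$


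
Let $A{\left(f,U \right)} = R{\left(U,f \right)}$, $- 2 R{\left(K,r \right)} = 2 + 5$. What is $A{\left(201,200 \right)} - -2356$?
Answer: $\frac{4705}{2} \approx 2352.5$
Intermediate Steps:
$R{\left(K,r \right)} = - \frac{7}{2}$ ($R{\left(K,r \right)} = - \frac{2 + 5}{2} = \left(- \frac{1}{2}\right) 7 = - \frac{7}{2}$)
$A{\left(f,U \right)} = - \frac{7}{2}$
$A{\left(201,200 \right)} - -2356 = - \frac{7}{2} - -2356 = - \frac{7}{2} + \left(-21258 + 23614\right) = - \frac{7}{2} + 2356 = \frac{4705}{2}$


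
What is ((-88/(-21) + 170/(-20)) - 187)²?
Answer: 64561225/1764 ≈ 36599.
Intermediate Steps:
((-88/(-21) + 170/(-20)) - 187)² = ((-88*(-1/21) + 170*(-1/20)) - 187)² = ((88/21 - 17/2) - 187)² = (-181/42 - 187)² = (-8035/42)² = 64561225/1764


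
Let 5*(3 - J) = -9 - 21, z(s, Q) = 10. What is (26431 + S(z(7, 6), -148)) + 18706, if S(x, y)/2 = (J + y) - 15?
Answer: 44829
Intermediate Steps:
J = 9 (J = 3 - (-9 - 21)/5 = 3 - ⅕*(-30) = 3 + 6 = 9)
S(x, y) = -12 + 2*y (S(x, y) = 2*((9 + y) - 15) = 2*(-6 + y) = -12 + 2*y)
(26431 + S(z(7, 6), -148)) + 18706 = (26431 + (-12 + 2*(-148))) + 18706 = (26431 + (-12 - 296)) + 18706 = (26431 - 308) + 18706 = 26123 + 18706 = 44829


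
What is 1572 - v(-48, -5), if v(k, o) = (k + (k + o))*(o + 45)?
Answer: 5612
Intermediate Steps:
v(k, o) = (45 + o)*(o + 2*k) (v(k, o) = (o + 2*k)*(45 + o) = (45 + o)*(o + 2*k))
1572 - v(-48, -5) = 1572 - ((-5)² + 45*(-5) + 90*(-48) + 2*(-48)*(-5)) = 1572 - (25 - 225 - 4320 + 480) = 1572 - 1*(-4040) = 1572 + 4040 = 5612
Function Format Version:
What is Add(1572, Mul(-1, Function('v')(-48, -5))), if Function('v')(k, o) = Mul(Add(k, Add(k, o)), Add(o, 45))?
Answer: 5612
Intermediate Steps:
Function('v')(k, o) = Mul(Add(45, o), Add(o, Mul(2, k))) (Function('v')(k, o) = Mul(Add(o, Mul(2, k)), Add(45, o)) = Mul(Add(45, o), Add(o, Mul(2, k))))
Add(1572, Mul(-1, Function('v')(-48, -5))) = Add(1572, Mul(-1, Add(Pow(-5, 2), Mul(45, -5), Mul(90, -48), Mul(2, -48, -5)))) = Add(1572, Mul(-1, Add(25, -225, -4320, 480))) = Add(1572, Mul(-1, -4040)) = Add(1572, 4040) = 5612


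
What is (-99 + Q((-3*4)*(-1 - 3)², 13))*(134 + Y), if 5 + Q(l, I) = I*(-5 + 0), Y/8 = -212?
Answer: 263978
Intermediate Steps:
Y = -1696 (Y = 8*(-212) = -1696)
Q(l, I) = -5 - 5*I (Q(l, I) = -5 + I*(-5 + 0) = -5 + I*(-5) = -5 - 5*I)
(-99 + Q((-3*4)*(-1 - 3)², 13))*(134 + Y) = (-99 + (-5 - 5*13))*(134 - 1696) = (-99 + (-5 - 65))*(-1562) = (-99 - 70)*(-1562) = -169*(-1562) = 263978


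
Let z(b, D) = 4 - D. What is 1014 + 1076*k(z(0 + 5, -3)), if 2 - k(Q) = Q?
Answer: -4366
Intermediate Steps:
k(Q) = 2 - Q
1014 + 1076*k(z(0 + 5, -3)) = 1014 + 1076*(2 - (4 - 1*(-3))) = 1014 + 1076*(2 - (4 + 3)) = 1014 + 1076*(2 - 1*7) = 1014 + 1076*(2 - 7) = 1014 + 1076*(-5) = 1014 - 5380 = -4366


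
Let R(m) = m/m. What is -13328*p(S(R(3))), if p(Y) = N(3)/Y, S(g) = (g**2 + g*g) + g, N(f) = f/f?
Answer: -13328/3 ≈ -4442.7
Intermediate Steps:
R(m) = 1
N(f) = 1
S(g) = g + 2*g**2 (S(g) = (g**2 + g**2) + g = 2*g**2 + g = g + 2*g**2)
p(Y) = 1/Y
-13328*p(S(R(3))) = -13328/(1 + 2*1) = -13328/(1 + 2) = -13328/(1*3) = -13328/3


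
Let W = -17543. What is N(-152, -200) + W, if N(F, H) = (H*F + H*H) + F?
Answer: 52705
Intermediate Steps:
N(F, H) = F + H**2 + F*H (N(F, H) = (F*H + H**2) + F = (H**2 + F*H) + F = F + H**2 + F*H)
N(-152, -200) + W = (-152 + (-200)**2 - 152*(-200)) - 17543 = (-152 + 40000 + 30400) - 17543 = 70248 - 17543 = 52705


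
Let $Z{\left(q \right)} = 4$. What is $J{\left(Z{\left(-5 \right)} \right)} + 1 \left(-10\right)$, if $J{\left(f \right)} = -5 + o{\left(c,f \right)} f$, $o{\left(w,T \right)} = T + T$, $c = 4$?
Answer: $17$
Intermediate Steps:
$o{\left(w,T \right)} = 2 T$
$J{\left(f \right)} = -5 + 2 f^{2}$ ($J{\left(f \right)} = -5 + 2 f f = -5 + 2 f^{2}$)
$J{\left(Z{\left(-5 \right)} \right)} + 1 \left(-10\right) = \left(-5 + 2 \cdot 4^{2}\right) + 1 \left(-10\right) = \left(-5 + 2 \cdot 16\right) - 10 = \left(-5 + 32\right) - 10 = 27 - 10 = 17$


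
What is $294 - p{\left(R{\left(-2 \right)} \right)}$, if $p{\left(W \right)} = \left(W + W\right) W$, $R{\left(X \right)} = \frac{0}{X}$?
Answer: $294$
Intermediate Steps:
$R{\left(X \right)} = 0$
$p{\left(W \right)} = 2 W^{2}$ ($p{\left(W \right)} = 2 W W = 2 W^{2}$)
$294 - p{\left(R{\left(-2 \right)} \right)} = 294 - 2 \cdot 0^{2} = 294 - 2 \cdot 0 = 294 - 0 = 294 + 0 = 294$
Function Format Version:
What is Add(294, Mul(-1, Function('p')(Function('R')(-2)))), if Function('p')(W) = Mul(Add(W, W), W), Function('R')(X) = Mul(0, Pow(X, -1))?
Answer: 294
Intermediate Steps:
Function('R')(X) = 0
Function('p')(W) = Mul(2, Pow(W, 2)) (Function('p')(W) = Mul(Mul(2, W), W) = Mul(2, Pow(W, 2)))
Add(294, Mul(-1, Function('p')(Function('R')(-2)))) = Add(294, Mul(-1, Mul(2, Pow(0, 2)))) = Add(294, Mul(-1, Mul(2, 0))) = Add(294, Mul(-1, 0)) = Add(294, 0) = 294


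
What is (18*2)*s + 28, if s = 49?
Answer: 1792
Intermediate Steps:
(18*2)*s + 28 = (18*2)*49 + 28 = 36*49 + 28 = 1764 + 28 = 1792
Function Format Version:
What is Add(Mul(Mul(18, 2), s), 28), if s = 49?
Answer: 1792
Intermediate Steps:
Add(Mul(Mul(18, 2), s), 28) = Add(Mul(Mul(18, 2), 49), 28) = Add(Mul(36, 49), 28) = Add(1764, 28) = 1792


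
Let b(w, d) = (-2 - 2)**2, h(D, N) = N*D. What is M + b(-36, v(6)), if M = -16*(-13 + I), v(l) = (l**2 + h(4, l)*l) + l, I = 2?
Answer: 192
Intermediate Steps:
h(D, N) = D*N
v(l) = l + 5*l**2 (v(l) = (l**2 + (4*l)*l) + l = (l**2 + 4*l**2) + l = 5*l**2 + l = l + 5*l**2)
b(w, d) = 16 (b(w, d) = (-4)**2 = 16)
M = 176 (M = -16*(-13 + 2) = -16*(-11) = 176)
M + b(-36, v(6)) = 176 + 16 = 192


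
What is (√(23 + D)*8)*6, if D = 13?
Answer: 288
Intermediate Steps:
(√(23 + D)*8)*6 = (√(23 + 13)*8)*6 = (√36*8)*6 = (6*8)*6 = 48*6 = 288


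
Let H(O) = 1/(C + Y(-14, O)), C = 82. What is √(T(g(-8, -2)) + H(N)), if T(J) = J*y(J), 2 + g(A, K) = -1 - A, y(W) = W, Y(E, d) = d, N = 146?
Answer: √324957/114 ≈ 5.0004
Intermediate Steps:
g(A, K) = -3 - A (g(A, K) = -2 + (-1 - A) = -3 - A)
H(O) = 1/(82 + O)
T(J) = J² (T(J) = J*J = J²)
√(T(g(-8, -2)) + H(N)) = √((-3 - 1*(-8))² + 1/(82 + 146)) = √((-3 + 8)² + 1/228) = √(5² + 1/228) = √(25 + 1/228) = √(5701/228) = √324957/114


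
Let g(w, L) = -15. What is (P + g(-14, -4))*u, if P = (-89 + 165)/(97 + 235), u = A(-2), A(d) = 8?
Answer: -9808/83 ≈ -118.17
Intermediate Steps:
u = 8
P = 19/83 (P = 76/332 = 76*(1/332) = 19/83 ≈ 0.22892)
(P + g(-14, -4))*u = (19/83 - 15)*8 = -1226/83*8 = -9808/83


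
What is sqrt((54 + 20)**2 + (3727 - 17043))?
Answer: 28*I*sqrt(10) ≈ 88.544*I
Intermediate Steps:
sqrt((54 + 20)**2 + (3727 - 17043)) = sqrt(74**2 - 13316) = sqrt(5476 - 13316) = sqrt(-7840) = 28*I*sqrt(10)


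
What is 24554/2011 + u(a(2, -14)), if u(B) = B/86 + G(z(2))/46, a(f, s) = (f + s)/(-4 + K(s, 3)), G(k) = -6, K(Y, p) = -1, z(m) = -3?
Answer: 120399953/9944395 ≈ 12.107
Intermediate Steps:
a(f, s) = -f/5 - s/5 (a(f, s) = (f + s)/(-4 - 1) = (f + s)/(-5) = (f + s)*(-1/5) = -f/5 - s/5)
u(B) = -3/23 + B/86 (u(B) = B/86 - 6/46 = B*(1/86) - 6*1/46 = B/86 - 3/23 = -3/23 + B/86)
24554/2011 + u(a(2, -14)) = 24554/2011 + (-3/23 + (-1/5*2 - 1/5*(-14))/86) = 24554*(1/2011) + (-3/23 + (-2/5 + 14/5)/86) = 24554/2011 + (-3/23 + (1/86)*(12/5)) = 24554/2011 + (-3/23 + 6/215) = 24554/2011 - 507/4945 = 120399953/9944395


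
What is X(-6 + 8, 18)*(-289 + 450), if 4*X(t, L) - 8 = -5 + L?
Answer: 3381/4 ≈ 845.25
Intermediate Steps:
X(t, L) = ¾ + L/4 (X(t, L) = 2 + (-5 + L)/4 = 2 + (-5/4 + L/4) = ¾ + L/4)
X(-6 + 8, 18)*(-289 + 450) = (¾ + (¼)*18)*(-289 + 450) = (¾ + 9/2)*161 = (21/4)*161 = 3381/4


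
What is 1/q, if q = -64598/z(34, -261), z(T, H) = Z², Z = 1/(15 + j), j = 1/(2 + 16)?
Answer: -162/2372070859 ≈ -6.8295e-8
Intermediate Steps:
j = 1/18 ≈ 0.055556
Z = 18/271 (Z = 1/(15 + 1/18) = 1/(271/18) = 18/271 ≈ 0.066421)
z(T, H) = 324/73441 (z(T, H) = (18/271)² = 324/73441)
q = -2372070859/162 (q = -64598/324/73441 = -64598*73441/324 = -2372070859/162 ≈ -1.4642e+7)
1/q = 1/(-2372070859/162) = -162/2372070859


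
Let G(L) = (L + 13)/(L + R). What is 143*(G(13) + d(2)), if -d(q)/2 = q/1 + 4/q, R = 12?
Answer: -24882/25 ≈ -995.28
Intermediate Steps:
d(q) = -8/q - 2*q (d(q) = -2*(q/1 + 4/q) = -2*(q*1 + 4/q) = -2*(q + 4/q) = -8/q - 2*q)
G(L) = (13 + L)/(12 + L) (G(L) = (L + 13)/(L + 12) = (13 + L)/(12 + L))
143*(G(13) + d(2)) = 143*((13 + 13)/(12 + 13) + (-8/2 - 2*2)) = 143*(26/25 + (-8*1/2 - 4)) = 143*((1/25)*26 + (-4 - 4)) = 143*(26/25 - 8) = 143*(-174/25) = -24882/25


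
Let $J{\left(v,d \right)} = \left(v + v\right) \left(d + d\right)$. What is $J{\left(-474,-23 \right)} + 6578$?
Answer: $50186$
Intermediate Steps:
$J{\left(v,d \right)} = 4 d v$ ($J{\left(v,d \right)} = 2 v 2 d = 4 d v$)
$J{\left(-474,-23 \right)} + 6578 = 4 \left(-23\right) \left(-474\right) + 6578 = 43608 + 6578 = 50186$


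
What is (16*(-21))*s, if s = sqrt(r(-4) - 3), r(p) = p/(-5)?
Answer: -336*I*sqrt(55)/5 ≈ -498.37*I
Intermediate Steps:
r(p) = -p/5 (r(p) = p*(-1/5) = -p/5)
s = I*sqrt(55)/5 (s = sqrt(-1/5*(-4) - 3) = sqrt(4/5 - 3) = sqrt(-11/5) = I*sqrt(55)/5 ≈ 1.4832*I)
(16*(-21))*s = (16*(-21))*(I*sqrt(55)/5) = -336*I*sqrt(55)/5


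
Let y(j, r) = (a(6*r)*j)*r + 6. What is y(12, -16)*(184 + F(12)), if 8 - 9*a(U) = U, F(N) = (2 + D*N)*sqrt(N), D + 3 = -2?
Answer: -1221392/3 + 770008*sqrt(3)/3 ≈ 37434.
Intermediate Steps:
D = -5 (D = -3 - 2 = -5)
F(N) = sqrt(N)*(2 - 5*N) (F(N) = (2 - 5*N)*sqrt(N) = sqrt(N)*(2 - 5*N))
a(U) = 8/9 - U/9
y(j, r) = 6 + j*r*(8/9 - 2*r/3) (y(j, r) = ((8/9 - 2*r/3)*j)*r + 6 = (j*(8/9 - 2*r/3))*r + 6 = j*r*(8/9 - 2*r/3) + 6 = 6 + j*r*(8/9 - 2*r/3))
y(12, -16)*(184 + F(12)) = (6 - 2/9*12*(-16)*(-4 + 3*(-16)))*(184 + sqrt(12)*(2 - 5*12)) = (6 - 2/9*12*(-16)*(-4 - 48))*(184 + (2*sqrt(3))*(2 - 60)) = (6 - 2/9*12*(-16)*(-52))*(184 + (2*sqrt(3))*(-58)) = (6 - 6656/3)*(184 - 116*sqrt(3)) = -6638*(184 - 116*sqrt(3))/3 = -1221392/3 + 770008*sqrt(3)/3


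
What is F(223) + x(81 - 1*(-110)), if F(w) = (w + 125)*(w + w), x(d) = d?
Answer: 155399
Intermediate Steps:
F(w) = 2*w*(125 + w) (F(w) = (125 + w)*(2*w) = 2*w*(125 + w))
F(223) + x(81 - 1*(-110)) = 2*223*(125 + 223) + (81 - 1*(-110)) = 2*223*348 + (81 + 110) = 155208 + 191 = 155399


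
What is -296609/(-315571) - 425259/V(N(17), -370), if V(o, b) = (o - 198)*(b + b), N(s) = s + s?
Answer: -5168575771/2015668240 ≈ -2.5642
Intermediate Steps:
N(s) = 2*s
V(o, b) = 2*b*(-198 + o) (V(o, b) = (-198 + o)*(2*b) = 2*b*(-198 + o))
-296609/(-315571) - 425259/V(N(17), -370) = -296609/(-315571) - 425259*(-1/(740*(-198 + 2*17))) = -296609*(-1/315571) - 425259*(-1/(740*(-198 + 34))) = 15611/16609 - 425259/(2*(-370)*(-164)) = 15611/16609 - 425259/121360 = -5168575771/2015668240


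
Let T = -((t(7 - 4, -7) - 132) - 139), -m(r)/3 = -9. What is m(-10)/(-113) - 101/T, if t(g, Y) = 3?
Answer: -18649/30284 ≈ -0.61580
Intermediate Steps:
m(r) = 27 (m(r) = -3*(-9) = 27)
T = 268 (T = -((3 - 132) - 139) = -(-129 - 139) = -1*(-268) = 268)
m(-10)/(-113) - 101/T = 27/(-113) - 101/268 = 27*(-1/113) - 101*1/268 = -27/113 - 101/268 = -18649/30284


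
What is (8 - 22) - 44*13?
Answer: -586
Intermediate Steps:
(8 - 22) - 44*13 = -14 - 572 = -586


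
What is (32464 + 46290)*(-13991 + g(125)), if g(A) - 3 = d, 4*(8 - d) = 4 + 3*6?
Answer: -1101414067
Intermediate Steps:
d = 5/2 (d = 8 - (4 + 3*6)/4 = 8 - (4 + 18)/4 = 8 - 1/4*22 = 8 - 11/2 = 5/2 ≈ 2.5000)
g(A) = 11/2 (g(A) = 3 + 5/2 = 11/2)
(32464 + 46290)*(-13991 + g(125)) = (32464 + 46290)*(-13991 + 11/2) = 78754*(-27971/2) = -1101414067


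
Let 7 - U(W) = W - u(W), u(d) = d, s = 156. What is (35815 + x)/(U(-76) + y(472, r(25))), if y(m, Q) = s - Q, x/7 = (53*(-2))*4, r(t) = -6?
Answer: 32847/169 ≈ 194.36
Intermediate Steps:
U(W) = 7 (U(W) = 7 - (W - W) = 7 - 1*0 = 7 + 0 = 7)
x = -2968 (x = 7*((53*(-2))*4) = 7*(-106*4) = 7*(-424) = -2968)
y(m, Q) = 156 - Q
(35815 + x)/(U(-76) + y(472, r(25))) = (35815 - 2968)/(7 + (156 - 1*(-6))) = 32847/(7 + (156 + 6)) = 32847/(7 + 162) = 32847/169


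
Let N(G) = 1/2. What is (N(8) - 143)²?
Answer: 81225/4 ≈ 20306.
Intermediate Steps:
N(G) = ½
(N(8) - 143)² = (½ - 143)² = (-285/2)² = 81225/4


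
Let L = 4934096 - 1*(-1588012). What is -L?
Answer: -6522108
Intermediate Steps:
L = 6522108 (L = 4934096 + 1588012 = 6522108)
-L = -1*6522108 = -6522108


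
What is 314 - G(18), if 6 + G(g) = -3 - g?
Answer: 341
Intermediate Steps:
G(g) = -9 - g (G(g) = -6 + (-3 - g) = -9 - g)
314 - G(18) = 314 - (-9 - 1*18) = 314 - (-9 - 18) = 314 - 1*(-27) = 314 + 27 = 341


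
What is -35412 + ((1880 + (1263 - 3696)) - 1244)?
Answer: -37209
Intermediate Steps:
-35412 + ((1880 + (1263 - 3696)) - 1244) = -35412 + ((1880 - 2433) - 1244) = -35412 + (-553 - 1244) = -35412 - 1797 = -37209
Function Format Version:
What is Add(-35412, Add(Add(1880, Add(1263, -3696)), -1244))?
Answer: -37209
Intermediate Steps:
Add(-35412, Add(Add(1880, Add(1263, -3696)), -1244)) = Add(-35412, Add(Add(1880, -2433), -1244)) = Add(-35412, Add(-553, -1244)) = Add(-35412, -1797) = -37209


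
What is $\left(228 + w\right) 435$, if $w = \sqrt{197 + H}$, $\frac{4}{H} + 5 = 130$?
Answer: $99180 + \frac{87 \sqrt{123145}}{5} \approx 1.0529 \cdot 10^{5}$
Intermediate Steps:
$H = \frac{4}{125}$ ($H = \frac{4}{-5 + 130} = \frac{4}{125} \approx 0.032$)
$w = \frac{\sqrt{123145}}{25}$ ($w = \sqrt{197 + \frac{4}{125}} = \sqrt{\frac{24629}{125}} = \frac{\sqrt{123145}}{25} \approx 14.037$)
$\left(228 + w\right) 435 = \left(228 + \frac{\sqrt{123145}}{25}\right) 435 = 99180 + \frac{87 \sqrt{123145}}{5}$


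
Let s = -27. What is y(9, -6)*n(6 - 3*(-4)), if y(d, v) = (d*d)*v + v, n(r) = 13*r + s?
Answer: -101844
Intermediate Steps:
n(r) = -27 + 13*r (n(r) = 13*r - 27 = -27 + 13*r)
y(d, v) = v + v*d² (y(d, v) = d²*v + v = v*d² + v = v + v*d²)
y(9, -6)*n(6 - 3*(-4)) = (-6*(1 + 9²))*(-27 + 13*(6 - 3*(-4))) = (-6*(1 + 81))*(-27 + 13*(6 + 12)) = (-6*82)*(-27 + 13*18) = -492*(-27 + 234) = -492*207 = -101844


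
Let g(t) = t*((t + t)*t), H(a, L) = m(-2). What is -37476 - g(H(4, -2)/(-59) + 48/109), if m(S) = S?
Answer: -9967614460148716/265971760991 ≈ -37476.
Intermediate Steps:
H(a, L) = -2
g(t) = 2*t³ (g(t) = t*((2*t)*t) = t*(2*t²) = 2*t³)
-37476 - g(H(4, -2)/(-59) + 48/109) = -37476 - 2*(-2/(-59) + 48/109)³ = -37476 - 2*(-2*(-1/59) + 48*(1/109))³ = -37476 - 2*(2/59 + 48/109)³ = -37476 - 2*(3050/6431)³ = -37476 - 2*28372625000/265971760991 = -37476 - 1*56745250000/265971760991 = -37476 - 56745250000/265971760991 = -9967614460148716/265971760991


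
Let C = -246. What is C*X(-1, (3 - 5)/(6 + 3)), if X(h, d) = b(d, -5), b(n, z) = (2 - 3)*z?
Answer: -1230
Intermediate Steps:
b(n, z) = -z
X(h, d) = 5 (X(h, d) = -1*(-5) = 5)
C*X(-1, (3 - 5)/(6 + 3)) = -246*5 = -1230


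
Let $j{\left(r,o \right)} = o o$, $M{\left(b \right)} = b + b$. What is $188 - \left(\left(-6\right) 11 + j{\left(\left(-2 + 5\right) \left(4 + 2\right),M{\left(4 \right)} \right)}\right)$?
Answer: $190$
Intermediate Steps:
$M{\left(b \right)} = 2 b$
$j{\left(r,o \right)} = o^{2}$
$188 - \left(\left(-6\right) 11 + j{\left(\left(-2 + 5\right) \left(4 + 2\right),M{\left(4 \right)} \right)}\right) = 188 - \left(\left(-6\right) 11 + \left(2 \cdot 4\right)^{2}\right) = 188 - \left(-66 + 8^{2}\right) = 188 - \left(-66 + 64\right) = 188 - -2 = 188 + 2 = 190$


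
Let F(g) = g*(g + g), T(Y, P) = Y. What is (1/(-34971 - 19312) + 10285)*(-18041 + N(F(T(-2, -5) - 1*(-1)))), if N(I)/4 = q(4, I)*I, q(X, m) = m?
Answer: -10063369288350/54283 ≈ -1.8539e+8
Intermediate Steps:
F(g) = 2*g² (F(g) = g*(2*g) = 2*g²)
N(I) = 4*I² (N(I) = 4*(I*I) = 4*I²)
(1/(-34971 - 19312) + 10285)*(-18041 + N(F(T(-2, -5) - 1*(-1)))) = (1/(-34971 - 19312) + 10285)*(-18041 + 4*(2*(-2 - 1*(-1))²)²) = (1/(-54283) + 10285)*(-18041 + 4*(2*(-2 + 1)²)²) = (-1/54283 + 10285)*(-18041 + 4*(2*(-1)²)²) = 558300654*(-18041 + 4*(2*1)²)/54283 = 558300654*(-18041 + 4*2²)/54283 = 558300654*(-18041 + 4*4)/54283 = 558300654*(-18041 + 16)/54283 = (558300654/54283)*(-18025) = -10063369288350/54283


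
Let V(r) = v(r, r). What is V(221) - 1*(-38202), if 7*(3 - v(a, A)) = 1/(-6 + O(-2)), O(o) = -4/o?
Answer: 1069741/28 ≈ 38205.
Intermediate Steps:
v(a, A) = 85/28 (v(a, A) = 3 - 1/(7*(-6 - 4/(-2))) = 3 - 1/(7*(-6 - 4*(-1/2))) = 3 - 1/(7*(-6 + 2)) = 3 - 1/7/(-4) = 3 - 1/7*(-1/4) = 3 + 1/28 = 85/28)
V(r) = 85/28
V(221) - 1*(-38202) = 85/28 - 1*(-38202) = 85/28 + 38202 = 1069741/28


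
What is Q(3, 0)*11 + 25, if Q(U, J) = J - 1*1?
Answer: 14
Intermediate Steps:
Q(U, J) = -1 + J (Q(U, J) = J - 1 = -1 + J)
Q(3, 0)*11 + 25 = (-1 + 0)*11 + 25 = -1*11 + 25 = -11 + 25 = 14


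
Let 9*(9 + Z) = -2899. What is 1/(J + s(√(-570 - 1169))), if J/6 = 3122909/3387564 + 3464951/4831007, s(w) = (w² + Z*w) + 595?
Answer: -3037573052489954142240826302/514064664990276476102509360061729 + 4433983884916628517941054544*I*√1739/2570323324951382380512546800308645 ≈ -5.9089e-6 + 7.1938e-5*I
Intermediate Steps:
Z = -2980/9 (Z = -9 + (⅑)*(-2899) = -9 - 2899/9 = -2980/9 ≈ -331.11)
s(w) = 595 + w² - 2980*w/9 (s(w) = (w² - 2980*w/9) + 595 = 595 + w² - 2980*w/9)
J = 26824538508727/2727557566158 (J = 6*(3122909/3387564 + 3464951/4831007) = 6*(26824538508727/16365345396948) = 26824538508727/2727557566158 ≈ 9.8346)
1/(J + s(√(-570 - 1169))) = 1/(26824538508727/2727557566158 + (595 + (√(-570 - 1169))² - 2980*√(-570 - 1169)/9)) = 1/(26824538508727/2727557566158 + (595 + (√(-1739))² - 2980*I*√1739/9)) = 1/(26824538508727/2727557566158 + (595 + (I*√1739)² - 2980*I*√1739/9)) = 1/(26824538508727/2727557566158 + (595 - 1739 - 2980*I*√1739/9)) = 1/(26824538508727/2727557566158 + (-1144 - 2980*I*√1739/9)) = 1/(-3093501317176025/2727557566158 - 2980*I*√1739/9)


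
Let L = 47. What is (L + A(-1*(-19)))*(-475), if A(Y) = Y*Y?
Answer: -193800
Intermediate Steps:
A(Y) = Y²
(L + A(-1*(-19)))*(-475) = (47 + (-1*(-19))²)*(-475) = (47 + 19²)*(-475) = (47 + 361)*(-475) = 408*(-475) = -193800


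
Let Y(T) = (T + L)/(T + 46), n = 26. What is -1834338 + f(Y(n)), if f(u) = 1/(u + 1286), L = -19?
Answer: -169857864390/92599 ≈ -1.8343e+6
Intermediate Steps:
Y(T) = (-19 + T)/(46 + T) (Y(T) = (T - 19)/(T + 46) = (-19 + T)/(46 + T))
f(u) = 1/(1286 + u)
-1834338 + f(Y(n)) = -1834338 + 1/(1286 + (-19 + 26)/(46 + 26)) = -1834338 + 1/(1286 + 7/72) = -1834338 + 1/(92599/72) = -1834338 + 72/92599 = -169857864390/92599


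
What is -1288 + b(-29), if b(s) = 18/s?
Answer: -37370/29 ≈ -1288.6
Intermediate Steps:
-1288 + b(-29) = -1288 + 18/(-29) = -1288 + 18*(-1/29) = -1288 - 18/29 = -37370/29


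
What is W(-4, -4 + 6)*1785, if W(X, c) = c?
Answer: 3570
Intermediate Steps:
W(-4, -4 + 6)*1785 = (-4 + 6)*1785 = 2*1785 = 3570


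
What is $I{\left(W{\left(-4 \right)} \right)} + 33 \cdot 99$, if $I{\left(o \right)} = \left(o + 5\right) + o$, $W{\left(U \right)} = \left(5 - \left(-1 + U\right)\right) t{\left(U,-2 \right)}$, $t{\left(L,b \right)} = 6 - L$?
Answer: $3472$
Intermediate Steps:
$W{\left(U \right)} = \left(6 - U\right)^{2}$ ($W{\left(U \right)} = \left(5 - \left(-1 + U\right)\right) \left(6 - U\right) = \left(6 - U\right) \left(6 - U\right) = \left(6 - U\right)^{2}$)
$I{\left(o \right)} = 5 + 2 o$ ($I{\left(o \right)} = \left(5 + o\right) + o = 5 + 2 o$)
$I{\left(W{\left(-4 \right)} \right)} + 33 \cdot 99 = \left(5 + 2 \left(-6 - 4\right)^{2}\right) + 33 \cdot 99 = \left(5 + 2 \left(-10\right)^{2}\right) + 3267 = \left(5 + 2 \cdot 100\right) + 3267 = \left(5 + 200\right) + 3267 = 205 + 3267 = 3472$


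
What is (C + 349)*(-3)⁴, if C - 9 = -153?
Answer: 16605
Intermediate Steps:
C = -144 (C = 9 - 153 = -144)
(C + 349)*(-3)⁴ = (-144 + 349)*(-3)⁴ = 205*81 = 16605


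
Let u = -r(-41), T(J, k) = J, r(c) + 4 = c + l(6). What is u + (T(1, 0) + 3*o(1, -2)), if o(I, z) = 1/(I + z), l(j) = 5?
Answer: 38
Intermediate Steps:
r(c) = 1 + c (r(c) = -4 + (c + 5) = -4 + (5 + c) = 1 + c)
u = 40 (u = -(1 - 41) = -1*(-40) = 40)
u + (T(1, 0) + 3*o(1, -2)) = 40 + (1 + 3/(1 - 2)) = 40 + (1 + 3/(-1)) = 40 + (1 + 3*(-1)) = 40 + (1 - 3) = 40 - 2 = 38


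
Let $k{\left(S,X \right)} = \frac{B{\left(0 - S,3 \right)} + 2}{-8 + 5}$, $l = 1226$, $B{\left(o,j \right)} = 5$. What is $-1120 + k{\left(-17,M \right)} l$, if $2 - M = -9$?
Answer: $- \frac{11942}{3} \approx -3980.7$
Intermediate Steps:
$M = 11$ ($M = 2 - -9 = 2 + 9 = 11$)
$k{\left(S,X \right)} = - \frac{7}{3}$ ($k{\left(S,X \right)} = \frac{5 + 2}{-8 + 5} = \frac{7}{-3} = 7 \left(- \frac{1}{3}\right) = - \frac{7}{3}$)
$-1120 + k{\left(-17,M \right)} l = -1120 - \frac{8582}{3} = - \frac{11942}{3}$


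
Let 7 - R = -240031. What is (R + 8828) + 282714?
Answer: 531580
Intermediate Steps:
R = 240038 (R = 7 - 1*(-240031) = 7 + 240031 = 240038)
(R + 8828) + 282714 = (240038 + 8828) + 282714 = 248866 + 282714 = 531580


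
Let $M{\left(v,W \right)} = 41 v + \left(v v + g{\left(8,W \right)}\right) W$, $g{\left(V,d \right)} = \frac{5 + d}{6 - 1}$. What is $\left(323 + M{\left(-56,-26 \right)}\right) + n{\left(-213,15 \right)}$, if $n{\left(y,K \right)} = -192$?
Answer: $- \frac{417959}{5} \approx -83592.0$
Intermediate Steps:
$g{\left(V,d \right)} = 1 + \frac{d}{5}$ ($g{\left(V,d \right)} = \frac{5 + d}{5} = \left(5 + d\right) \frac{1}{5} = 1 + \frac{d}{5}$)
$M{\left(v,W \right)} = 41 v + W \left(1 + v^{2} + \frac{W}{5}\right)$ ($M{\left(v,W \right)} = 41 v + \left(v v + \left(1 + \frac{W}{5}\right)\right) W = 41 v + \left(v^{2} + \left(1 + \frac{W}{5}\right)\right) W = 41 v + \left(1 + v^{2} + \frac{W}{5}\right) W = 41 v + W \left(1 + v^{2} + \frac{W}{5}\right)$)
$\left(323 + M{\left(-56,-26 \right)}\right) + n{\left(-213,15 \right)} = \left(323 + \left(-26 + 41 \left(-56\right) + \frac{\left(-26\right)^{2}}{5} - 26 \left(-56\right)^{2}\right)\right) - 192 = \left(323 - \frac{418614}{5}\right) - 192 = - \frac{416999}{5} - 192 = - \frac{417959}{5}$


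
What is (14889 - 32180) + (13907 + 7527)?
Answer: 4143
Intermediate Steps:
(14889 - 32180) + (13907 + 7527) = -17291 + 21434 = 4143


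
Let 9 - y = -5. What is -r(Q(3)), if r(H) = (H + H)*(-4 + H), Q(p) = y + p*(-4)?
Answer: 8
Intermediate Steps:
y = 14 (y = 9 - 1*(-5) = 9 + 5 = 14)
Q(p) = 14 - 4*p (Q(p) = 14 + p*(-4) = 14 - 4*p)
r(H) = 2*H*(-4 + H) (r(H) = (2*H)*(-4 + H) = 2*H*(-4 + H))
-r(Q(3)) = -2*(14 - 4*3)*(-4 + (14 - 4*3)) = -2*(14 - 12)*(-4 + (14 - 12)) = -2*2*(-4 + 2) = -2*2*(-2) = -1*(-8) = 8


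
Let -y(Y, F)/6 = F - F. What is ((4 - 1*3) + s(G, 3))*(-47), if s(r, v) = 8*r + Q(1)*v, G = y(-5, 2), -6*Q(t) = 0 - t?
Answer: -141/2 ≈ -70.500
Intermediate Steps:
y(Y, F) = 0 (y(Y, F) = -6*(F - F) = -6*0 = 0)
Q(t) = t/6 (Q(t) = -(0 - t)/6 = -(-1)*t/6 = t/6)
G = 0
s(r, v) = 8*r + v/6 (s(r, v) = 8*r + ((⅙)*1)*v = 8*r + v/6)
((4 - 1*3) + s(G, 3))*(-47) = ((4 - 1*3) + (8*0 + (⅙)*3))*(-47) = ((4 - 3) + (0 + ½))*(-47) = (1 + ½)*(-47) = (3/2)*(-47) = -141/2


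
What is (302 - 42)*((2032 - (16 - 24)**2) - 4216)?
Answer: -584480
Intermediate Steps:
(302 - 42)*((2032 - (16 - 24)**2) - 4216) = 260*((2032 - 1*(-8)**2) - 4216) = 260*((2032 - 1*64) - 4216) = 260*((2032 - 64) - 4216) = 260*(1968 - 4216) = 260*(-2248) = -584480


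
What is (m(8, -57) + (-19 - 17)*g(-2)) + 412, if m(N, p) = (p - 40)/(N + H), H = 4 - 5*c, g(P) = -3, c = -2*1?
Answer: 11343/22 ≈ 515.59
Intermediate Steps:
c = -2
H = 14 (H = 4 - 5*(-2) = 4 + 10 = 14)
m(N, p) = (-40 + p)/(14 + N) (m(N, p) = (p - 40)/(N + 14) = (-40 + p)/(14 + N))
(m(8, -57) + (-19 - 17)*g(-2)) + 412 = ((-40 - 57)/(14 + 8) + (-19 - 17)*(-3)) + 412 = (-97/22 - 36*(-3)) + 412 = ((1/22)*(-97) + 108) + 412 = (-97/22 + 108) + 412 = 2279/22 + 412 = 11343/22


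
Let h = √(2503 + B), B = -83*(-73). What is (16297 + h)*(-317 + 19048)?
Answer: 305259107 + 18731*√8562 ≈ 3.0699e+8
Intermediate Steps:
B = 6059
h = √8562 (h = √(2503 + 6059) = √8562 ≈ 92.531)
(16297 + h)*(-317 + 19048) = (16297 + √8562)*(-317 + 19048) = (16297 + √8562)*18731 = 305259107 + 18731*√8562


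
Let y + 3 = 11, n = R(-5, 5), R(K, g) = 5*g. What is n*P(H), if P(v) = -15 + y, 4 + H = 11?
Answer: -175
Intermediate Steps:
H = 7 (H = -4 + 11 = 7)
n = 25 (n = 5*5 = 25)
y = 8 (y = -3 + 11 = 8)
P(v) = -7 (P(v) = -15 + 8 = -7)
n*P(H) = 25*(-7) = -175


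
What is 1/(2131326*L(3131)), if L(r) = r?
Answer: 1/6673181706 ≈ 1.4985e-10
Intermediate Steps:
1/(2131326*L(3131)) = 1/(2131326*3131) = (1/2131326)*(1/3131) = 1/6673181706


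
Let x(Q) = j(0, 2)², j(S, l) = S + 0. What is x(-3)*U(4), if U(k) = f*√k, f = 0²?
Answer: 0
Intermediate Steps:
j(S, l) = S
f = 0
x(Q) = 0 (x(Q) = 0² = 0)
U(k) = 0 (U(k) = 0*√k = 0)
x(-3)*U(4) = 0*0 = 0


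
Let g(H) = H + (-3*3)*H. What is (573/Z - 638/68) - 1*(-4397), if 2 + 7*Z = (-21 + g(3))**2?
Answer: 2537189/578 ≈ 4389.6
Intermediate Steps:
g(H) = -8*H (g(H) = H - 9*H = -8*H)
Z = 289 (Z = -2/7 + (-21 - 8*3)**2/7 = -2/7 + (-21 - 24)**2/7 = -2/7 + (1/7)*(-45)**2 = -2/7 + (1/7)*2025 = -2/7 + 2025/7 = 289)
(573/Z - 638/68) - 1*(-4397) = (573/289 - 638/68) - 1*(-4397) = (573*(1/289) - 638*1/68) + 4397 = (573/289 - 319/34) + 4397 = -4277/578 + 4397 = 2537189/578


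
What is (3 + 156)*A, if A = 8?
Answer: 1272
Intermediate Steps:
(3 + 156)*A = (3 + 156)*8 = 159*8 = 1272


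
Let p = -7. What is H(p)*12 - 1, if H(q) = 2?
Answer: 23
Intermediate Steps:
H(p)*12 - 1 = 2*12 - 1 = 24 - 1 = 23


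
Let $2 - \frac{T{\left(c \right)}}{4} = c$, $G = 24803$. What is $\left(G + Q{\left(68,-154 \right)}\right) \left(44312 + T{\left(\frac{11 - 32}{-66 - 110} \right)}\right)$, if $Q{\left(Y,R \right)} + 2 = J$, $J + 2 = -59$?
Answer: $\frac{12061114915}{11} \approx 1.0965 \cdot 10^{9}$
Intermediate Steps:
$J = -61$ ($J = -2 - 59 = -61$)
$T{\left(c \right)} = 8 - 4 c$
$Q{\left(Y,R \right)} = -63$ ($Q{\left(Y,R \right)} = -2 - 61 = -63$)
$\left(G + Q{\left(68,-154 \right)}\right) \left(44312 + T{\left(\frac{11 - 32}{-66 - 110} \right)}\right) = \left(24803 - 63\right) \left(44312 + \left(8 - 4 \frac{11 - 32}{-66 - 110}\right)\right) = 24740 \left(44312 + \left(8 - 4 \left(- \frac{21}{-176}\right)\right)\right) = 24740 \left(44312 + \left(8 - 4 \left(\left(-21\right) \left(- \frac{1}{176}\right)\right)\right)\right) = 24740 \left(44312 + \left(8 - \frac{21}{44}\right)\right) = 24740 \left(44312 + \frac{331}{44}\right) = 24740 \cdot \frac{1950059}{44} = \frac{12061114915}{11}$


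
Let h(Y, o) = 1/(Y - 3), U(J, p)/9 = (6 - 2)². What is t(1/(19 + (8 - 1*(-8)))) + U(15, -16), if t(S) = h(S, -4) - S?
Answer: 522831/3640 ≈ 143.63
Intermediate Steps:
U(J, p) = 144 (U(J, p) = 9*(6 - 2)² = 9*4² = 9*16 = 144)
h(Y, o) = 1/(-3 + Y)
t(S) = 1/(-3 + S) - S
t(1/(19 + (8 - 1*(-8)))) + U(15, -16) = (1 - (-3 + 1/(19 + (8 - 1*(-8))))/(19 + (8 - 1*(-8))))/(-3 + 1/(19 + (8 - 1*(-8)))) + 144 = (1 - (-3 + 1/(19 + (8 + 8)))/(19 + (8 + 8)))/(-3 + 1/(19 + (8 + 8))) + 144 = (1 - (-3 + 1/(19 + 16))/(19 + 16))/(-3 + 1/(19 + 16)) + 144 = (1 - 1*(-3 + 1/35)/35)/(-3 + 1/35) + 144 = (1 - 1*1/35*(-3 + 1/35))/(-3 + 1/35) + 144 = (1 - 1*1/35*(-104/35))/(-104/35) + 144 = -35*(1 + 104/1225)/104 + 144 = -35/104*1329/1225 + 144 = -1329/3640 + 144 = 522831/3640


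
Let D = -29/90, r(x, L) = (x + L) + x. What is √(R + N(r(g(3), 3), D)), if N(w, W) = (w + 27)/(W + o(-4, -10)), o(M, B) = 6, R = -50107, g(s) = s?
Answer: I*√13082334307/511 ≈ 223.83*I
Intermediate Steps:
r(x, L) = L + 2*x (r(x, L) = (L + x) + x = L + 2*x)
D = -29/90 (D = -29*1/90 = -29/90 ≈ -0.32222)
N(w, W) = (27 + w)/(6 + W) (N(w, W) = (w + 27)/(W + 6) = (27 + w)/(6 + W))
√(R + N(r(g(3), 3), D)) = √(-50107 + (27 + (3 + 2*3))/(6 - 29/90)) = √(-50107 + (27 + (3 + 6))/(511/90)) = √(-50107 + 90*(27 + 9)/511) = √(-50107 + (90/511)*36) = √(-50107 + 3240/511) = √(-25601437/511) = I*√13082334307/511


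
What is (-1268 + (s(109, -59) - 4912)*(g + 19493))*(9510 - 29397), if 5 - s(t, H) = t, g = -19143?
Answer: 34938833916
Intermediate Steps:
s(t, H) = 5 - t
(-1268 + (s(109, -59) - 4912)*(g + 19493))*(9510 - 29397) = (-1268 + ((5 - 1*109) - 4912)*(-19143 + 19493))*(9510 - 29397) = (-1268 + ((5 - 109) - 4912)*350)*(-19887) = (-1268 + (-104 - 4912)*350)*(-19887) = (-1268 - 5016*350)*(-19887) = (-1268 - 1755600)*(-19887) = -1756868*(-19887) = 34938833916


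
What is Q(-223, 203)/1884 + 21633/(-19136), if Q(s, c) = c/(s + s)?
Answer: -2272664465/2009911488 ≈ -1.1307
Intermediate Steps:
Q(s, c) = c/(2*s) (Q(s, c) = c/((2*s)) = c*(1/(2*s)) = c/(2*s))
Q(-223, 203)/1884 + 21633/(-19136) = ((½)*203/(-223))/1884 + 21633/(-19136) = ((½)*203*(-1/223))*(1/1884) + 21633*(-1/19136) = -203/446*1/1884 - 21633/19136 = -203/840264 - 21633/19136 = -2272664465/2009911488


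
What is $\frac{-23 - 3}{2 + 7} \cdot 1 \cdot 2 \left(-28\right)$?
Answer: $\frac{1456}{9} \approx 161.78$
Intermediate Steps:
$\frac{-23 - 3}{2 + 7} \cdot 1 \cdot 2 \left(-28\right) = - \frac{26}{9} \cdot 2 \left(-28\right) = \left(-26\right) \frac{1}{9} \cdot 2 \left(-28\right) = \left(- \frac{26}{9}\right) 2 \left(-28\right) = \left(- \frac{52}{9}\right) \left(-28\right) = \frac{1456}{9}$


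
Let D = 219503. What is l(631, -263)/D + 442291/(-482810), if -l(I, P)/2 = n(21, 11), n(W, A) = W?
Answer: -97104479393/105978243430 ≈ -0.91627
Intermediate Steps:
l(I, P) = -42 (l(I, P) = -2*21 = -42)
l(631, -263)/D + 442291/(-482810) = -42/219503 + 442291/(-482810) = -42*1/219503 + 442291*(-1/482810) = -42/219503 - 442291/482810 = -97104479393/105978243430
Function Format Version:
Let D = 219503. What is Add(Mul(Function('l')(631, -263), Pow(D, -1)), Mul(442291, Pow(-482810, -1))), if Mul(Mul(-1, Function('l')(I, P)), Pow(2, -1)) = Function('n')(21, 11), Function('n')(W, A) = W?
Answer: Rational(-97104479393, 105978243430) ≈ -0.91627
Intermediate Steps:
Function('l')(I, P) = -42 (Function('l')(I, P) = Mul(-2, 21) = -42)
Add(Mul(Function('l')(631, -263), Pow(D, -1)), Mul(442291, Pow(-482810, -1))) = Add(Mul(-42, Pow(219503, -1)), Mul(442291, Pow(-482810, -1))) = Add(Mul(-42, Rational(1, 219503)), Mul(442291, Rational(-1, 482810))) = Add(Rational(-42, 219503), Rational(-442291, 482810)) = Rational(-97104479393, 105978243430)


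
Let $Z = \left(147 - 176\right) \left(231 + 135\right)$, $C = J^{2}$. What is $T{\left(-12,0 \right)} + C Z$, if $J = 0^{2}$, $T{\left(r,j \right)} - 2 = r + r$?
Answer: $-22$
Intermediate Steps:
$T{\left(r,j \right)} = 2 + 2 r$ ($T{\left(r,j \right)} = 2 + \left(r + r\right) = 2 + 2 r$)
$J = 0$
$C = 0$ ($C = 0^{2} = 0$)
$Z = -10614$ ($Z = \left(-29\right) 366 = -10614$)
$T{\left(-12,0 \right)} + C Z = \left(2 + 2 \left(-12\right)\right) + 0 \left(-10614\right) = \left(2 - 24\right) + 0 = -22 + 0 = -22$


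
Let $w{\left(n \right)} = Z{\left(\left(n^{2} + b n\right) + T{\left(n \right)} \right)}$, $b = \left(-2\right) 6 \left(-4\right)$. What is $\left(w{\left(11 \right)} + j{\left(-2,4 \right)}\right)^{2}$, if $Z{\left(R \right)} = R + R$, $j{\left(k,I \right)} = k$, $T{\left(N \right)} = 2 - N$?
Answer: $1633284$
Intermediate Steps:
$b = 48$ ($b = \left(-12\right) \left(-4\right) = 48$)
$Z{\left(R \right)} = 2 R$
$w{\left(n \right)} = 4 + 2 n^{2} + 94 n$ ($w{\left(n \right)} = 2 \left(\left(n^{2} + 48 n\right) - \left(-2 + n\right)\right) = 2 \left(2 + n^{2} + 47 n\right) = 4 + 2 n^{2} + 94 n$)
$\left(w{\left(11 \right)} + j{\left(-2,4 \right)}\right)^{2} = \left(\left(4 + 2 \cdot 11^{2} + 94 \cdot 11\right) - 2\right)^{2} = \left(\left(4 + 2 \cdot 121 + 1034\right) - 2\right)^{2} = \left(\left(4 + 242 + 1034\right) - 2\right)^{2} = \left(1280 - 2\right)^{2} = 1278^{2} = 1633284$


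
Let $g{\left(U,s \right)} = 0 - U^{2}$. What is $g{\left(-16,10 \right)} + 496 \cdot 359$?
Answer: $177808$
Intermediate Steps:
$g{\left(U,s \right)} = - U^{2}$
$g{\left(-16,10 \right)} + 496 \cdot 359 = - \left(-16\right)^{2} + 496 \cdot 359 = \left(-1\right) 256 + 178064 = -256 + 178064 = 177808$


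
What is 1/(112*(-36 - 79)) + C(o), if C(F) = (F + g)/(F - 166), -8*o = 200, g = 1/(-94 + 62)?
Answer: 644423/4920160 ≈ 0.13098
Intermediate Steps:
g = -1/32 (g = 1/(-32) = -1/32 ≈ -0.031250)
o = -25 (o = -1/8*200 = -25)
C(F) = (-1/32 + F)/(-166 + F) (C(F) = (F - 1/32)/(F - 166) = (-1/32 + F)/(-166 + F))
1/(112*(-36 - 79)) + C(o) = 1/(112*(-36 - 79)) + (-1/32 - 25)/(-166 - 25) = 1/(112*(-115)) - 801/32/(-191) = 1/(-12880) - 1/191*(-801/32) = -1/12880 + 801/6112 = 644423/4920160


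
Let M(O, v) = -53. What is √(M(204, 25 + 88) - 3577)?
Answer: 11*I*√30 ≈ 60.25*I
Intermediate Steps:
√(M(204, 25 + 88) - 3577) = √(-53 - 3577) = √(-3630) = 11*I*√30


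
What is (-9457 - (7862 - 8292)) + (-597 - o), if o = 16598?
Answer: -26222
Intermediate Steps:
(-9457 - (7862 - 8292)) + (-597 - o) = (-9457 - (7862 - 8292)) + (-597 - 1*16598) = (-9457 - 1*(-430)) + (-597 - 16598) = (-9457 + 430) - 17195 = -9027 - 17195 = -26222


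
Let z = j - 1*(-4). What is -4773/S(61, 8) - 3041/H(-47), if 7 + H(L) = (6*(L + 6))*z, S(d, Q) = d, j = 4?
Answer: -9241174/120475 ≈ -76.706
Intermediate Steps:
z = 8 (z = 4 - 1*(-4) = 4 + 4 = 8)
H(L) = 281 + 48*L (H(L) = -7 + (6*(L + 6))*8 = -7 + (6*(6 + L))*8 = -7 + (36 + 6*L)*8 = -7 + (288 + 48*L) = 281 + 48*L)
-4773/S(61, 8) - 3041/H(-47) = -4773/61 - 3041/(281 + 48*(-47)) = -4773*1/61 - 3041/(281 - 2256) = -4773/61 - 3041/(-1975) = -4773/61 - 3041*(-1/1975) = -4773/61 + 3041/1975 = -9241174/120475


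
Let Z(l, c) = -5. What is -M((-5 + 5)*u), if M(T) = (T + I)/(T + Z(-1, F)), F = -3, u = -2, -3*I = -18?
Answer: 6/5 ≈ 1.2000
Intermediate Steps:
I = 6 (I = -1/3*(-18) = 6)
M(T) = (6 + T)/(-5 + T) (M(T) = (T + 6)/(T - 5) = (6 + T)/(-5 + T))
-M((-5 + 5)*u) = -(6 + (-5 + 5)*(-2))/(-5 + (-5 + 5)*(-2)) = -(6 + 0*(-2))/(-5 + 0*(-2)) = -(6 + 0)/(-5 + 0) = -6/(-5) = -(-1)*6/5 = -1*(-6/5) = 6/5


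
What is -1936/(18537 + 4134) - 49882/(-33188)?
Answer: 48482857/34200234 ≈ 1.4176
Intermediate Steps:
-1936/(18537 + 4134) - 49882/(-33188) = -1936/22671 - 49882*(-1/33188) = -1936*1/22671 + 24941/16594 = -176/2061 + 24941/16594 = 48482857/34200234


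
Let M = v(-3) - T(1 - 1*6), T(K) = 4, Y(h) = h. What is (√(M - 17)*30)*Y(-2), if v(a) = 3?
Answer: -180*I*√2 ≈ -254.56*I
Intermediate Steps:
M = -1 (M = 3 - 1*4 = 3 - 4 = -1)
(√(M - 17)*30)*Y(-2) = (√(-1 - 17)*30)*(-2) = (√(-18)*30)*(-2) = ((3*I*√2)*30)*(-2) = (90*I*√2)*(-2) = -180*I*√2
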